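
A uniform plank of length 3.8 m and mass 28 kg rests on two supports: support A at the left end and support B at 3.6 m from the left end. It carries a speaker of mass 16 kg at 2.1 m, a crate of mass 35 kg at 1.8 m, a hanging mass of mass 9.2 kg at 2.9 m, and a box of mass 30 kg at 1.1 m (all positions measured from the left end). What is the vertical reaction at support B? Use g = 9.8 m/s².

About support A:
Beam weight: 28 × 9.8 = 274.4 N down at 1.9 m → arm 1.9 m, τ = 274.4 × 1.9 = 521.4 N·m clockwise.
Speaker: 16 × 9.8 = 156.8 N down at 2.1 m → arm 2.1 m, τ = 156.8 × 2.1 = 329.3 N·m clockwise.
Crate: 35 × 9.8 = 343 N down at 1.8 m → arm 1.8 m, τ = 343 × 1.8 = 617.4 N·m clockwise.
Hanging mass: 9.2 × 9.8 = 90.16 N down at 2.9 m → arm 2.9 m, τ = 90.16 × 2.9 = 261.5 N·m clockwise.
Box: 30 × 9.8 = 294 N down at 1.1 m → arm 1.1 m, τ = 294 × 1.1 = 323.4 N·m clockwise.
Net load moment about support A = 2053 N·m clockwise.
Reaction R at support B is upward at 3.6 m, arm 3.6 m → moment R × 3.6 counterclockwise.
Setting net torque to zero: R × 3.6 = 2053 → R = 570 N.

R_B ≈ 570 N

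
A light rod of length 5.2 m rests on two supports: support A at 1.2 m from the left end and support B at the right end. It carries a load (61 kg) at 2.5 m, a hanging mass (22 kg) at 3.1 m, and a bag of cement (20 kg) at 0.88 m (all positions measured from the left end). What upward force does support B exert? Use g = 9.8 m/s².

Choose support A as the axis so its reaction then has zero moment arm.
Load: 61 × 9.8 = 597.8 N down at 2.5 m → arm 1.3 m, τ = 597.8 × 1.3 = 777.1 N·m clockwise.
Hanging mass: 22 × 9.8 = 215.6 N down at 3.1 m → arm 1.9 m, τ = 215.6 × 1.9 = 409.6 N·m clockwise.
Bag of cement: 20 × 9.8 = 196 N down at 0.88 m → arm 0.32 m, τ = 196 × 0.32 = 62.72 N·m counterclockwise.
Net load moment about support A = 1124 N·m clockwise.
Reaction R at support B is upward at 5.2 m, arm 4 m → moment R × 4 counterclockwise.
Στ = 0 ⇒ R × 4 = 1124 ⇒ R = 281 N.

R_B ≈ 281 N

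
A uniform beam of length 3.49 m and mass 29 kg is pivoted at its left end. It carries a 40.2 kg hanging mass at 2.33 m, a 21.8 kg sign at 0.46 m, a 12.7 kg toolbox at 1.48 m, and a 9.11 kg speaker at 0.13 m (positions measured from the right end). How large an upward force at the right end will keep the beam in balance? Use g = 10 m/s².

Sum moments about the left end (the unknown pivot reaction has zero arm there).
Beam weight: 29 × 10 = 290 N down at 1.745 m → arm 1.745 m, τ = 290 × 1.745 = 506.1 N·m clockwise.
Hanging mass: 40.2 × 10 = 402 N down at 2.33 m → arm 1.16 m, τ = 402 × 1.16 = 466.3 N·m clockwise.
Sign: 21.8 × 10 = 218 N down at 0.46 m → arm 3.03 m, τ = 218 × 3.03 = 660.5 N·m clockwise.
Toolbox: 12.7 × 10 = 127 N down at 1.48 m → arm 2.01 m, τ = 127 × 2.01 = 255.3 N·m clockwise.
Speaker: 9.11 × 10 = 91.1 N down at 0.13 m → arm 3.36 m, τ = 91.1 × 3.36 = 306.1 N·m clockwise.
Net moment of the loads = 2194 N·m clockwise.
The upward force F acts at the right end, arm 3.49 m, giving F × 3.49 counterclockwise.
Στ = 0 ⇒ F × 3.49 = 2194 ⇒ F = 2194 / 3.49 = 629 N.

F ≈ 629 N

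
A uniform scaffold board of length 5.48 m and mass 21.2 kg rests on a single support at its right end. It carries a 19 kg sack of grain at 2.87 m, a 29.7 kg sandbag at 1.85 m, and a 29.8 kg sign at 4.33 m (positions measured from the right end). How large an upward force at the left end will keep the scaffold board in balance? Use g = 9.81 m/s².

F ≈ 531 N

About the right end:
Beam weight: 21.2 × 9.81 = 208 N down at 2.74 m → arm 2.74 m, τ = 208 × 2.74 = 569.9 N·m counterclockwise.
Sack of grain: 19 × 9.81 = 186.4 N down at 2.87 m → arm 2.87 m, τ = 186.4 × 2.87 = 535 N·m counterclockwise.
Sandbag: 29.7 × 9.81 = 291.4 N down at 1.85 m → arm 1.85 m, τ = 291.4 × 1.85 = 539.1 N·m counterclockwise.
Sign: 29.8 × 9.81 = 292.3 N down at 4.33 m → arm 4.33 m, τ = 292.3 × 4.33 = 1266 N·m counterclockwise.
Net moment of the loads = 2910 N·m counterclockwise.
The upward force F acts at the left end, arm 5.48 m, giving F × 5.48 clockwise.
Στ = 0 ⇒ F × 5.48 = 2910 ⇒ F = 2910 / 5.48 = 531 N.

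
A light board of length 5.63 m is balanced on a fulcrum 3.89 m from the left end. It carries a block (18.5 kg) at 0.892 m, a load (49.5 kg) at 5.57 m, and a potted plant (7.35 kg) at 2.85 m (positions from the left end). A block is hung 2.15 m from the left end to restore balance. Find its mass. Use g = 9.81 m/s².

m ≈ 11.5 kg

Sum moments about the fulcrum (at 3.89 m from the left end) (the support reaction has zero arm there).
Block: 18.5 × 9.81 = 181.5 N down at 0.892 m → arm 2.998 m, τ = 181.5 × 2.998 = 544.1 N·m counterclockwise.
Load: 49.5 × 9.81 = 485.6 N down at 5.57 m → arm 1.68 m, τ = 485.6 × 1.68 = 815.8 N·m clockwise.
Potted plant: 7.35 × 9.81 = 72.1 N down at 2.85 m → arm 1.04 m, τ = 72.1 × 1.04 = 74.98 N·m counterclockwise.
Net moment of known loads = 196.7 N·m clockwise.
An unknown mass m at 2.15 m has arm 1.74 m; its moment is m·g·1.74 counterclockwise.
Balancing moments: m × 9.81 × 1.74 = 196.7, giving m = 196.7 / (9.81 × 1.74) = 11.5 kg.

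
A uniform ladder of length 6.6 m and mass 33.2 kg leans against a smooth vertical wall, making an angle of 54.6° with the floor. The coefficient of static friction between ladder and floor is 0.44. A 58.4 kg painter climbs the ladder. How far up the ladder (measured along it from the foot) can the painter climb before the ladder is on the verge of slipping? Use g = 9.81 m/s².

Choose the foot of the ladder as the axis so the floor normal and friction both act there and drop out.
Ladder weight 33.2×9.81 = 325.7 N acts at 3.3 m along the ladder; its horizontal arm is 3.3·cos54.6° = 1.912 m → τ = 622.7 N·m clockwise.
Painter weight 58.4×9.81 = 572.9 N at distance d → arm d·cos54.6° → τ = 572.9·d·0.5793 clockwise.
Wall normal N at the top has arm L sinθ = 5.38 m counterclockwise, so Στ = 0 gives N·5.38 = 622.7 + 331.9·d.
ΣFy = 0 ⇒ N_floor = 898.6 N, so the maximum friction is μ_s·N_floor = 0.44×898.6 = 395.4 N. ΣFx = 0 ⇒ N_wall = f, so at the slipping point N = 395.4 N.
Substituting: 395.4×5.38 = 622.7 + 331.9·d ⇒ d = (2127 − 622.7) / 331.9 = 4.53 m.

d ≈ 4.53 m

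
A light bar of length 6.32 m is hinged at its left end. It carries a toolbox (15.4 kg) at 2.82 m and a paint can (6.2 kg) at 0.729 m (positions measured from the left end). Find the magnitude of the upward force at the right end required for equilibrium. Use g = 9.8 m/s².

F ≈ 74.3 N

Choose the left end as the axis so the unknown pivot reaction has zero arm there.
Toolbox: 15.4 × 9.8 = 150.9 N down at 2.82 m → arm 2.82 m, τ = 150.9 × 2.82 = 425.5 N·m clockwise.
Paint can: 6.2 × 9.8 = 60.76 N down at 0.729 m → arm 0.729 m, τ = 60.76 × 0.729 = 44.29 N·m clockwise.
Net moment of the loads = 469.8 N·m clockwise.
The upward force F acts at the right end, arm 6.32 m, giving F × 6.32 counterclockwise.
For rotational equilibrium, F × 6.32 = 469.8, so F = 469.8 / 6.32 = 74.3 N.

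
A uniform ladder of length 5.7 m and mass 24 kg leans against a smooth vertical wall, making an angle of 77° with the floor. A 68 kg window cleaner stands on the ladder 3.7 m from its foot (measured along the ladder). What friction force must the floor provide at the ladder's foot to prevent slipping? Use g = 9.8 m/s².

f ≈ 127 N

Taking torques about the foot of the ladder:
Ladder weight 24×9.8 = 235.2 N acts at 2.85 m along the ladder; its horizontal arm is 2.85·cos77° = 0.6411 m → τ = 150.8 N·m clockwise.
Window cleaner: 68×9.8 = 666.4 N at 3.7 m → arm 0.8323 m → τ = 554.6 N·m clockwise.
Wall normal N acts horizontally at the top; its moment arm is the height L sinθ = 5.7·sin77° = 5.554 m, counterclockwise.
For rotational equilibrium, N × 5.554 = 705.4, so N = 127 N.
ΣFx = 0: friction at the foot balances the wall's push, so f = N_wall = 127 N.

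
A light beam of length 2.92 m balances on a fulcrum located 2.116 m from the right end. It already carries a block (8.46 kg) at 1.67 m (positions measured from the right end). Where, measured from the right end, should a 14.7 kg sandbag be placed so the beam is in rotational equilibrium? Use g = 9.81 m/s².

Take moments about the fulcrum (at 2.116 m from the right end).
Block: 8.46 × 9.81 = 82.99 N down at 1.67 m → arm 0.446 m, τ = 82.99 × 0.446 = 37.01 N·m clockwise.
Net moment of existing loads = 37.01 N·m clockwise.
The sandbag weighs 14.7 × 9.81 = 144.2 N and must supply an equal counterclockwise moment, so its lever arm about the fulcrum is 37.01 / 144.2 = 0.257 m.
That puts it at 2.116 + 0.257 = 2.37 m from the right end.

x ≈ 2.37 m from the right end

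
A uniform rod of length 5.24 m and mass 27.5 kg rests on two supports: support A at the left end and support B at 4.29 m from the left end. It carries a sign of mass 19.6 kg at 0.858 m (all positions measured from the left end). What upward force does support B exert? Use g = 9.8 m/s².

R_B ≈ 203 N

Sum moments about support A (its reaction then has zero moment arm).
Beam weight: 27.5 × 9.8 = 269.5 N down at 2.62 m → arm 2.62 m, τ = 269.5 × 2.62 = 706.1 N·m clockwise.
Sign: 19.6 × 9.8 = 192.1 N down at 0.858 m → arm 0.858 m, τ = 192.1 × 0.858 = 164.8 N·m clockwise.
Net load moment about support A = 870.9 N·m clockwise.
Reaction R at support B is upward at 4.29 m, arm 4.29 m → moment R × 4.29 counterclockwise.
Setting net torque to zero: R × 4.29 = 870.9 → R = 203 N.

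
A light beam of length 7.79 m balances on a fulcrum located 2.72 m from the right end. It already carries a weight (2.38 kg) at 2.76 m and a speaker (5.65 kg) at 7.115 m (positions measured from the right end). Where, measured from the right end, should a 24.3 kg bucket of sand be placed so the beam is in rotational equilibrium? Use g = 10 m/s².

x ≈ 1.69 m from the right end

Taking torques about the fulcrum (at 2.72 m from the right end):
Weight: 2.38 × 10 = 23.8 N down at 2.76 m → arm 0.04 m, τ = 23.8 × 0.04 = 0.952 N·m counterclockwise.
Speaker: 5.65 × 10 = 56.5 N down at 7.115 m → arm 4.395 m, τ = 56.5 × 4.395 = 248.3 N·m counterclockwise.
Net moment of existing loads = 249.3 N·m counterclockwise.
The bucket of sand weighs 24.3 × 10 = 243 N and must supply an equal clockwise moment, so its lever arm about the fulcrum is 249.3 / 243 = 1.03 m.
That puts it at 2.72 − 1.03 = 1.69 m from the right end.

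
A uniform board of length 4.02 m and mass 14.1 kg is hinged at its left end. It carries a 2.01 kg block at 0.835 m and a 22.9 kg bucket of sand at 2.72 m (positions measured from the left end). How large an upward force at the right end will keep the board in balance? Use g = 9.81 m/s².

F ≈ 225 N

Sum moments about the left end (the unknown pivot reaction has zero arm there).
Beam weight: 14.1 × 9.81 = 138.3 N down at 2.01 m → arm 2.01 m, τ = 138.3 × 2.01 = 278 N·m clockwise.
Block: 2.01 × 9.81 = 19.72 N down at 0.835 m → arm 0.835 m, τ = 19.72 × 0.835 = 16.47 N·m clockwise.
Bucket of sand: 22.9 × 9.81 = 224.6 N down at 2.72 m → arm 2.72 m, τ = 224.6 × 2.72 = 610.9 N·m clockwise.
Net moment of the loads = 905.4 N·m clockwise.
The upward force F acts at the right end, arm 4.02 m, giving F × 4.02 counterclockwise.
For rotational equilibrium, F × 4.02 = 905.4, so F = 905.4 / 4.02 = 225 N.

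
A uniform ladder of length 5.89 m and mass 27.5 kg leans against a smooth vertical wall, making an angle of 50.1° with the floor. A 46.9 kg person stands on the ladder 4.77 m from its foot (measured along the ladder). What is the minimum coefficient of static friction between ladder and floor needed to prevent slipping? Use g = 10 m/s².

μ_min ≈ 0.581

Choose the foot of the ladder as the axis so the floor normal and friction both act there and drop out.
Ladder weight 27.5×10 = 275 N acts at 2.945 m along the ladder; its horizontal arm is 2.945·cos50.1° = 1.889 m → τ = 519.5 N·m clockwise.
Person: 46.9×10 = 469 N at 4.77 m → arm 3.06 m → τ = 1435 N·m clockwise.
Wall normal N acts horizontally at the top; its moment arm is the height L sinθ = 5.89·sin50.1° = 4.519 m, counterclockwise.
For rotational equilibrium, N × 4.519 = 1954, so N = 432.4 N.
ΣFx = 0 ⇒ f = N_wall = 432.4 N. ΣFy = 0 ⇒ N_floor = 744 N.
μ_min = f / N_floor = 432.4 / 744 = 0.581.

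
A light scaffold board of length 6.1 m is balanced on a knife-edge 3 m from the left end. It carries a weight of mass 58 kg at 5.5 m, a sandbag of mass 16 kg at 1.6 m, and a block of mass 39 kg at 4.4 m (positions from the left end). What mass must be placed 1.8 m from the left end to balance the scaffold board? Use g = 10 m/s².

m ≈ 148 kg

Take moments about the knife-edge (at 3 m from the left end).
Weight: 58 × 10 = 580 N down at 5.5 m → arm 2.5 m, τ = 580 × 2.5 = 1450 N·m clockwise.
Sandbag: 16 × 10 = 160 N down at 1.6 m → arm 1.4 m, τ = 160 × 1.4 = 224 N·m counterclockwise.
Block: 39 × 10 = 390 N down at 4.4 m → arm 1.4 m, τ = 390 × 1.4 = 546 N·m clockwise.
Net moment of known loads = 1772 N·m clockwise.
An unknown mass m at 1.8 m has arm 1.2 m; its moment is m·g·1.2 counterclockwise.
Setting net torque to zero: m × 10 × 1.2 = 1772 → m = 1772 / (10 × 1.2) = 148 kg.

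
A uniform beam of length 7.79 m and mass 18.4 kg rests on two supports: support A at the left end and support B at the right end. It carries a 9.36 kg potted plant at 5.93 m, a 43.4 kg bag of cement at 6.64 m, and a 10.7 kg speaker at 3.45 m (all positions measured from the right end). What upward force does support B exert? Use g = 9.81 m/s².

R_B ≈ 234 N

Sum moments about support A (its reaction then has zero moment arm).
Beam weight: 18.4 × 9.81 = 180.5 N down at 3.895 m → arm 3.895 m, τ = 180.5 × 3.895 = 703 N·m clockwise.
Potted plant: 9.36 × 9.81 = 91.82 N down at 5.93 m → arm 1.86 m, τ = 91.82 × 1.86 = 170.8 N·m clockwise.
Bag of cement: 43.4 × 9.81 = 425.8 N down at 6.64 m → arm 1.15 m, τ = 425.8 × 1.15 = 489.7 N·m clockwise.
Speaker: 10.7 × 9.81 = 105 N down at 3.45 m → arm 4.34 m, τ = 105 × 4.34 = 455.7 N·m clockwise.
Net load moment about support A = 1819 N·m clockwise.
Reaction R at support B is upward at 0 m, arm 7.79 m → moment R × 7.79 counterclockwise.
Setting net torque to zero: R × 7.79 = 1819 → R = 234 N.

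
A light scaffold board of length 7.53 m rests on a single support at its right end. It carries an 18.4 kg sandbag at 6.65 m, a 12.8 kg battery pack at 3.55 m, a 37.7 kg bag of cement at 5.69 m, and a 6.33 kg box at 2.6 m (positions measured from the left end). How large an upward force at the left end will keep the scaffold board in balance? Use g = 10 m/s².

F ≈ 223 N

Choose the right end as the axis so the unknown pivot reaction has zero arm there.
Sandbag: 18.4 × 10 = 184 N down at 6.65 m → arm 0.88 m, τ = 184 × 0.88 = 161.9 N·m counterclockwise.
Battery pack: 12.8 × 10 = 128 N down at 3.55 m → arm 3.98 m, τ = 128 × 3.98 = 509.4 N·m counterclockwise.
Bag of cement: 37.7 × 10 = 377 N down at 5.69 m → arm 1.84 m, τ = 377 × 1.84 = 693.7 N·m counterclockwise.
Box: 6.33 × 10 = 63.3 N down at 2.6 m → arm 4.93 m, τ = 63.3 × 4.93 = 312.1 N·m counterclockwise.
Net moment of the loads = 1677 N·m counterclockwise.
The upward force F acts at the left end, arm 7.53 m, giving F × 7.53 clockwise.
For rotational equilibrium, F × 7.53 = 1677, so F = 1677 / 7.53 = 223 N.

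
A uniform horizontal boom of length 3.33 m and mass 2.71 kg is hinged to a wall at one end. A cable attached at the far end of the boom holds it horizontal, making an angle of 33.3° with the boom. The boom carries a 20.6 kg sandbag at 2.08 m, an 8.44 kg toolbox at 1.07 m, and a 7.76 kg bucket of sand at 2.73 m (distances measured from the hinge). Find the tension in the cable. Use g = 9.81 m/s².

T ≈ 416 N

Choose the hinge as the axis so the unknown hinge reaction has zero arm there.
Beam weight: 2.71 × 9.81 = 26.59 N down at 1.665 m → arm 1.665 m, τ = 26.59 × 1.665 = 44.27 N·m clockwise.
Sandbag: 20.6 × 9.81 = 202.1 N down at 2.08 m → arm 2.08 m, τ = 202.1 × 2.08 = 420.4 N·m clockwise.
Toolbox: 8.44 × 9.81 = 82.8 N down at 1.07 m → arm 1.07 m, τ = 82.8 × 1.07 = 88.6 N·m clockwise.
Bucket of sand: 7.76 × 9.81 = 76.13 N down at 2.73 m → arm 2.73 m, τ = 76.13 × 2.73 = 207.8 N·m clockwise.
Total clockwise load moment = 761.1 N·m.
The cable tension T acts at 3.33 m; only its component perpendicular to the boom, T sinθ, produces torque. sin 33.3° = 0.549.
Setting net torque to zero: T × 3.33 × 0.549 = 761.1 → T = 761.1 / 1.828 = 416 N.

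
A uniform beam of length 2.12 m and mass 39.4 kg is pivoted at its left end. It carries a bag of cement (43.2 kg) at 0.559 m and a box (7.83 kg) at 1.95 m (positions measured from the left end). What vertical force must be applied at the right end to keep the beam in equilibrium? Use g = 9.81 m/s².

About the left end:
Beam weight: 39.4 × 9.81 = 386.5 N down at 1.06 m → arm 1.06 m, τ = 386.5 × 1.06 = 409.7 N·m clockwise.
Bag of cement: 43.2 × 9.81 = 423.8 N down at 0.559 m → arm 0.559 m, τ = 423.8 × 0.559 = 236.9 N·m clockwise.
Box: 7.83 × 9.81 = 76.81 N down at 1.95 m → arm 1.95 m, τ = 76.81 × 1.95 = 149.8 N·m clockwise.
Net moment of the loads = 796.4 N·m clockwise.
The upward force F acts at the right end, arm 2.12 m, giving F × 2.12 counterclockwise.
Setting net torque to zero: F × 2.12 = 796.4 → F = 796.4 / 2.12 = 376 N.

F ≈ 376 N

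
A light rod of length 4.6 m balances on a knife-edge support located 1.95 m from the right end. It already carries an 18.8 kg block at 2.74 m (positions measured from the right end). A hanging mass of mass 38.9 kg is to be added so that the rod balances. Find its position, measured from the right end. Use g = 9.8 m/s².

Sum moments about the knife-edge support (at 1.95 m from the right end) (the support reaction has zero arm there).
Block: 18.8 × 9.8 = 184.2 N down at 2.74 m → arm 0.79 m, τ = 184.2 × 0.79 = 145.5 N·m counterclockwise.
Net moment of existing loads = 145.5 N·m counterclockwise.
The hanging mass weighs 38.9 × 9.8 = 381.2 N and must supply an equal clockwise moment, so its lever arm about the knife-edge support is 145.5 / 381.2 = 0.382 m.
That puts it at 1.95 − 0.382 = 1.57 m from the right end.

x ≈ 1.57 m from the right end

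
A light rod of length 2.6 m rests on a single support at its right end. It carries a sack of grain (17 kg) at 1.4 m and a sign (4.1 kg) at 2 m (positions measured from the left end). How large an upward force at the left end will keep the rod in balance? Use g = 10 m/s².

F ≈ 87.9 N

About the right end:
Sack of grain: 17 × 10 = 170 N down at 1.4 m → arm 1.2 m, τ = 170 × 1.2 = 204 N·m counterclockwise.
Sign: 4.1 × 10 = 41 N down at 2 m → arm 0.6 m, τ = 41 × 0.6 = 24.6 N·m counterclockwise.
Net moment of the loads = 228.6 N·m counterclockwise.
The upward force F acts at the left end, arm 2.6 m, giving F × 2.6 clockwise.
Στ = 0 ⇒ F × 2.6 = 228.6 ⇒ F = 228.6 / 2.6 = 87.9 N.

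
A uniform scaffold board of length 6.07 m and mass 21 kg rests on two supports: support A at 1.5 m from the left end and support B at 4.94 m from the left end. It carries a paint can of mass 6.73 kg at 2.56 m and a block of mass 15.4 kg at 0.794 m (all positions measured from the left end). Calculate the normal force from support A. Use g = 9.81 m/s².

R_A ≈ 342 N

Take moments about support B.
Beam weight: 21 × 9.81 = 206 N down at 3.035 m → arm 1.905 m, τ = 206 × 1.905 = 392.4 N·m counterclockwise.
Paint can: 6.73 × 9.81 = 66.02 N down at 2.56 m → arm 2.38 m, τ = 66.02 × 2.38 = 157.1 N·m counterclockwise.
Block: 15.4 × 9.81 = 151.1 N down at 0.794 m → arm 4.146 m, τ = 151.1 × 4.146 = 626.5 N·m counterclockwise.
Net load moment about support B = 1176 N·m counterclockwise.
Reaction R at support A is upward at 1.5 m, arm 3.44 m → moment R × 3.44 clockwise.
For rotational equilibrium, R × 3.44 = 1176, so R = 342 N.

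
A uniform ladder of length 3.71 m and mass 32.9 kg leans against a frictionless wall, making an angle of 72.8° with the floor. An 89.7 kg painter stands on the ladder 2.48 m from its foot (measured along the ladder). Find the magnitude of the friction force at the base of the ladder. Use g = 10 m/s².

f ≈ 237 N

Choose the foot of the ladder as the axis so the floor normal and friction both act there and drop out.
Ladder weight 32.9×10 = 329 N acts at 1.855 m along the ladder; its horizontal arm is 1.855·cos72.8° = 0.5485 m → τ = 180.5 N·m clockwise.
Painter: 89.7×10 = 897 N at 2.48 m → arm 0.7334 m → τ = 657.9 N·m clockwise.
Wall normal N acts horizontally at the top; its moment arm is the height L sinθ = 3.71·sin72.8° = 3.544 m, counterclockwise.
Setting net torque to zero: N × 3.544 = 838.4 → N = 237 N.
ΣFx = 0: friction at the foot balances the wall's push, so f = N_wall = 237 N.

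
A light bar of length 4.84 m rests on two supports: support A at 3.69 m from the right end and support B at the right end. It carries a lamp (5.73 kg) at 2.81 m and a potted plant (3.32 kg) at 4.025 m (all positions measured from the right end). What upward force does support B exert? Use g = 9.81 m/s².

Taking torques about support A:
Lamp: 5.73 × 9.81 = 56.21 N down at 2.81 m → arm 0.88 m, τ = 56.21 × 0.88 = 49.46 N·m clockwise.
Potted plant: 3.32 × 9.81 = 32.57 N down at 4.025 m → arm 0.335 m, τ = 32.57 × 0.335 = 10.91 N·m counterclockwise.
Net load moment about support A = 38.55 N·m clockwise.
Reaction R at support B is upward at 0 m, arm 3.69 m → moment R × 3.69 counterclockwise.
Στ = 0 ⇒ R × 3.69 = 38.55 ⇒ R = 10.4 N.

R_B ≈ 10.4 N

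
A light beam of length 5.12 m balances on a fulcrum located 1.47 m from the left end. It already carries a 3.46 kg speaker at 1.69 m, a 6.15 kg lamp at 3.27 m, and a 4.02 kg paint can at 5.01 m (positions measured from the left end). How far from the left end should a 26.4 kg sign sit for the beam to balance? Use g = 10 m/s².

Choose the fulcrum (at 1.47 m from the left end) as the axis so the support reaction has zero arm there.
Speaker: 3.46 × 10 = 34.6 N down at 1.69 m → arm 0.22 m, τ = 34.6 × 0.22 = 7.612 N·m clockwise.
Lamp: 6.15 × 10 = 61.5 N down at 3.27 m → arm 1.8 m, τ = 61.5 × 1.8 = 110.7 N·m clockwise.
Paint can: 4.02 × 10 = 40.2 N down at 5.01 m → arm 3.54 m, τ = 40.2 × 3.54 = 142.3 N·m clockwise.
Net moment of existing loads = 260.6 N·m clockwise.
The sign weighs 26.4 × 10 = 264 N and must supply an equal counterclockwise moment, so its lever arm about the fulcrum is 260.6 / 264 = 0.987 m.
That puts it at 1.47 − 0.987 = 0.483 m from the left end.

x ≈ 0.483 m from the left end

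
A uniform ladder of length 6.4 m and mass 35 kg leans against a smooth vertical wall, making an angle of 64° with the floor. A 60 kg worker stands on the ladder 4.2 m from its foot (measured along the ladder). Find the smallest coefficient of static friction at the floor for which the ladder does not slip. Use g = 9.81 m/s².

μ_min ≈ 0.292

Taking torques about the foot of the ladder:
Ladder weight 35×9.81 = 343.4 N acts at 3.2 m along the ladder; its horizontal arm is 3.2·cos64° = 1.403 m → τ = 481.8 N·m clockwise.
Worker: 60×9.81 = 588.6 N at 4.2 m → arm 1.841 m → τ = 1084 N·m clockwise.
Wall normal N acts horizontally at the top; its moment arm is the height L sinθ = 6.4·sin64° = 5.752 m, counterclockwise.
For rotational equilibrium, N × 5.752 = 1566, so N = 272.3 N.
ΣFx = 0 ⇒ f = N_wall = 272.3 N. ΣFy = 0 ⇒ N_floor = 932 N.
μ_min = f / N_floor = 272.3 / 932 = 0.292.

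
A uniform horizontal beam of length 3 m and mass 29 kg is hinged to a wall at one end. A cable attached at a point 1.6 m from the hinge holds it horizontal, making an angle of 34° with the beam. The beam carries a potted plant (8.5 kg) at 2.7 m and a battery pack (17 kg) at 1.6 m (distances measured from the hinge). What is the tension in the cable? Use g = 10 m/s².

T ≈ 1050 N

Sum moments about the hinge (the unknown hinge reaction has zero arm there).
Beam weight: 29 × 10 = 290 N down at 1.5 m → arm 1.5 m, τ = 290 × 1.5 = 435 N·m clockwise.
Potted plant: 8.5 × 10 = 85 N down at 2.7 m → arm 2.7 m, τ = 85 × 2.7 = 229.5 N·m clockwise.
Battery pack: 17 × 10 = 170 N down at 1.6 m → arm 1.6 m, τ = 170 × 1.6 = 272 N·m clockwise.
Total clockwise load moment = 936.5 N·m.
The cable tension T acts at 1.6 m; only its component perpendicular to the beam, T sinθ, produces torque. sin 34° = 0.5592.
Setting net torque to zero: T × 1.6 × 0.5592 = 936.5 → T = 936.5 / 0.8947 = 1050 N.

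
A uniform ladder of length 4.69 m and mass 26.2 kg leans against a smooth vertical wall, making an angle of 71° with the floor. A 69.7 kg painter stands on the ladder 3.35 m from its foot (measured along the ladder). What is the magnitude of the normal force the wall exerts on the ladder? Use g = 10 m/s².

N_wall ≈ 217 N

About the foot of the ladder:
Ladder weight 26.2×10 = 262 N acts at 2.345 m along the ladder; its horizontal arm is 2.345·cos71° = 0.7635 m → τ = 200 N·m clockwise.
Painter: 69.7×10 = 697 N at 3.35 m → arm 1.091 m → τ = 760.4 N·m clockwise.
Wall normal N acts horizontally at the top; its moment arm is the height L sinθ = 4.69·sin71° = 4.434 m, counterclockwise.
Setting net torque to zero: N × 4.434 = 960.4 → N = 217 N.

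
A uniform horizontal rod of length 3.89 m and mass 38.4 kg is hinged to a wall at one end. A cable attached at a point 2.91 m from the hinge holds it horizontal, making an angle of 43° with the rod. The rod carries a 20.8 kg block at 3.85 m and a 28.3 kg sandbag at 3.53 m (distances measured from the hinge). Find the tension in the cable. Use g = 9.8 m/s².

About the hinge:
Beam weight: 38.4 × 9.8 = 376.3 N down at 1.945 m → arm 1.945 m, τ = 376.3 × 1.945 = 731.9 N·m clockwise.
Block: 20.8 × 9.8 = 203.8 N down at 3.85 m → arm 3.85 m, τ = 203.8 × 3.85 = 784.6 N·m clockwise.
Sandbag: 28.3 × 9.8 = 277.3 N down at 3.53 m → arm 3.53 m, τ = 277.3 × 3.53 = 978.9 N·m clockwise.
Total clockwise load moment = 2495 N·m.
The cable tension T acts at 2.91 m; only its component perpendicular to the rod, T sinθ, produces torque. sin 43° = 0.682.
Στ = 0 ⇒ T × 2.91 × 0.682 = 2495 ⇒ T = 2495 / 1.985 = 1260 N.

T ≈ 1260 N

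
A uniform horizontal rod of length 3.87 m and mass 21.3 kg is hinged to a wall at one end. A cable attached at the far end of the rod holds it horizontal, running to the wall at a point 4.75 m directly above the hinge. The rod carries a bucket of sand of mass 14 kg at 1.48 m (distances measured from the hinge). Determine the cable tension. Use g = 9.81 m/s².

T ≈ 203 N

About the hinge:
Beam weight: 21.3 × 9.81 = 209 N down at 1.935 m → arm 1.935 m, τ = 209 × 1.935 = 404.4 N·m clockwise.
Bucket of sand: 14 × 9.81 = 137.3 N down at 1.48 m → arm 1.48 m, τ = 137.3 × 1.48 = 203.2 N·m clockwise.
Total clockwise load moment = 607.6 N·m.
The cable tension T acts at 3.87 m; only its component perpendicular to the rod, T sinθ, produces torque. sinθ = h/√(h²+d²) = 4.75/√(4.75²+3.87²) = 0.7753.
Setting net torque to zero: T × 3.87 × 0.7753 = 607.6 → T = 607.6 / 3 = 203 N.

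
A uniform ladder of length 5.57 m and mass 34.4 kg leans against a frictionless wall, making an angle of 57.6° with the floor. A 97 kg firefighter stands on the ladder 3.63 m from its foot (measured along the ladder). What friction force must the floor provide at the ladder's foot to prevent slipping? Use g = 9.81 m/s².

f ≈ 501 N

Take moments about the foot of the ladder.
Ladder weight 34.4×9.81 = 337.5 N acts at 2.785 m along the ladder; its horizontal arm is 2.785·cos57.6° = 1.492 m → τ = 503.6 N·m clockwise.
Firefighter: 97×9.81 = 951.6 N at 3.63 m → arm 1.945 m → τ = 1851 N·m clockwise.
Wall normal N acts horizontally at the top; its moment arm is the height L sinθ = 5.57·sin57.6° = 4.703 m, counterclockwise.
Setting net torque to zero: N × 4.703 = 2355 → N = 501 N.
ΣFx = 0: friction at the foot balances the wall's push, so f = N_wall = 501 N.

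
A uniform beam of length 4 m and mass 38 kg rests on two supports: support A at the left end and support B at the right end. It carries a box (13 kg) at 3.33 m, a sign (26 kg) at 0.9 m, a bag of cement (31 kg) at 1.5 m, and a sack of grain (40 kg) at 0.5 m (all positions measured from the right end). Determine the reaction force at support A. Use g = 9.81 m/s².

R_A ≈ 513 N

Take moments about support B.
Beam weight: 38 × 9.81 = 372.8 N down at 2 m → arm 2 m, τ = 372.8 × 2 = 745.6 N·m counterclockwise.
Box: 13 × 9.81 = 127.5 N down at 3.33 m → arm 3.33 m, τ = 127.5 × 3.33 = 424.6 N·m counterclockwise.
Sign: 26 × 9.81 = 255.1 N down at 0.9 m → arm 0.9 m, τ = 255.1 × 0.9 = 229.6 N·m counterclockwise.
Bag of cement: 31 × 9.81 = 304.1 N down at 1.5 m → arm 1.5 m, τ = 304.1 × 1.5 = 456.2 N·m counterclockwise.
Sack of grain: 40 × 9.81 = 392.4 N down at 0.5 m → arm 0.5 m, τ = 392.4 × 0.5 = 196.2 N·m counterclockwise.
Net load moment about support B = 2052 N·m counterclockwise.
Reaction R at support A is upward at 4 m, arm 4 m → moment R × 4 clockwise.
Στ = 0 ⇒ R × 4 = 2052 ⇒ R = 513 N.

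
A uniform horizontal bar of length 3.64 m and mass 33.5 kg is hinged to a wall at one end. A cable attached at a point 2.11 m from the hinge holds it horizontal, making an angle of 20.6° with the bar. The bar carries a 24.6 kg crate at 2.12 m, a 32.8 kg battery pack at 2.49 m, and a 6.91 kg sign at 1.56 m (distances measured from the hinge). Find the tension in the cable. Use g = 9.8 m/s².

About the hinge:
Beam weight: 33.5 × 9.8 = 328.3 N down at 1.82 m → arm 1.82 m, τ = 328.3 × 1.82 = 597.5 N·m clockwise.
Crate: 24.6 × 9.8 = 241.1 N down at 2.12 m → arm 2.12 m, τ = 241.1 × 2.12 = 511.1 N·m clockwise.
Battery pack: 32.8 × 9.8 = 321.4 N down at 2.49 m → arm 2.49 m, τ = 321.4 × 2.49 = 800.3 N·m clockwise.
Sign: 6.91 × 9.8 = 67.72 N down at 1.56 m → arm 1.56 m, τ = 67.72 × 1.56 = 105.6 N·m clockwise.
Total clockwise load moment = 2014 N·m.
The cable tension T acts at 2.11 m; only its component perpendicular to the bar, T sinθ, produces torque. sin 20.6° = 0.3518.
Στ = 0 ⇒ T × 2.11 × 0.3518 = 2014 ⇒ T = 2014 / 0.7423 = 2710 N.

T ≈ 2710 N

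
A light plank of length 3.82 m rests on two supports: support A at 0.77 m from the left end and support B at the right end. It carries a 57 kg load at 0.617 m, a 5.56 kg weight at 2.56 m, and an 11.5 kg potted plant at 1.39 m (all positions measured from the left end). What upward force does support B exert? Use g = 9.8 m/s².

R_B ≈ 26.9 N

About support A:
Load: 57 × 9.8 = 558.6 N down at 0.617 m → arm 0.153 m, τ = 558.6 × 0.153 = 85.47 N·m counterclockwise.
Weight: 5.56 × 9.8 = 54.49 N down at 2.56 m → arm 1.79 m, τ = 54.49 × 1.79 = 97.54 N·m clockwise.
Potted plant: 11.5 × 9.8 = 112.7 N down at 1.39 m → arm 0.62 m, τ = 112.7 × 0.62 = 69.87 N·m clockwise.
Net load moment about support A = 81.94 N·m clockwise.
Reaction R at support B is upward at 3.82 m, arm 3.05 m → moment R × 3.05 counterclockwise.
For rotational equilibrium, R × 3.05 = 81.94, so R = 26.9 N.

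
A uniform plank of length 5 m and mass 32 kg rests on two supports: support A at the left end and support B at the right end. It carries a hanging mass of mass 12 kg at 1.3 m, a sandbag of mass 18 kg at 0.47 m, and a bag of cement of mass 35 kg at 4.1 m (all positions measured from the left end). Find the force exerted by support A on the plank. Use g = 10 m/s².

R_A ≈ 475 N

Take moments about support B.
Beam weight: 32 × 10 = 320 N down at 2.5 m → arm 2.5 m, τ = 320 × 2.5 = 800 N·m counterclockwise.
Hanging mass: 12 × 10 = 120 N down at 1.3 m → arm 3.7 m, τ = 120 × 3.7 = 444 N·m counterclockwise.
Sandbag: 18 × 10 = 180 N down at 0.47 m → arm 4.53 m, τ = 180 × 4.53 = 815.4 N·m counterclockwise.
Bag of cement: 35 × 10 = 350 N down at 4.1 m → arm 0.9 m, τ = 350 × 0.9 = 315 N·m counterclockwise.
Net load moment about support B = 2374 N·m counterclockwise.
Reaction R at support A is upward at 0 m, arm 5 m → moment R × 5 clockwise.
For rotational equilibrium, R × 5 = 2374, so R = 475 N.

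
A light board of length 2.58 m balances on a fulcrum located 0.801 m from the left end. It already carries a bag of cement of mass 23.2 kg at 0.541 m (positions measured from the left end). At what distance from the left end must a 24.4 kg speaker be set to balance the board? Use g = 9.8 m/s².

Choose the fulcrum (at 0.801 m from the left end) as the axis so the support reaction has zero arm there.
Bag of cement: 23.2 × 9.8 = 227.4 N down at 0.541 m → arm 0.26 m, τ = 227.4 × 0.26 = 59.12 N·m counterclockwise.
Net moment of existing loads = 59.12 N·m counterclockwise.
The speaker weighs 24.4 × 9.8 = 239.1 N and must supply an equal clockwise moment, so its lever arm about the fulcrum is 59.12 / 239.1 = 0.247 m.
That puts it at 0.801 + 0.247 = 1.05 m from the left end.

x ≈ 1.05 m from the left end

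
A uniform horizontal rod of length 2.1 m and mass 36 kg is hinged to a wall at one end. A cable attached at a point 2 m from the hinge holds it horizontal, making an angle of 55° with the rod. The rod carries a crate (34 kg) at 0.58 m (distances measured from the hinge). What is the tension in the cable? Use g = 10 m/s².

T ≈ 351 N

Take moments about the hinge.
Beam weight: 36 × 10 = 360 N down at 1.05 m → arm 1.05 m, τ = 360 × 1.05 = 378 N·m clockwise.
Crate: 34 × 10 = 340 N down at 0.58 m → arm 0.58 m, τ = 340 × 0.58 = 197.2 N·m clockwise.
Total clockwise load moment = 575.2 N·m.
The cable tension T acts at 2 m; only its component perpendicular to the rod, T sinθ, produces torque. sin 55° = 0.8192.
Balancing moments: T × 2 × 0.8192 = 575.2, giving T = 575.2 / 1.638 = 351 N.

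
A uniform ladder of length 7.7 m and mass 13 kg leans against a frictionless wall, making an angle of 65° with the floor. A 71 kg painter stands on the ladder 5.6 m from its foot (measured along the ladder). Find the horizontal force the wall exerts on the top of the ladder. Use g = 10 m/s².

N_wall ≈ 271 N

Take moments about the foot of the ladder.
Ladder weight 13×10 = 130 N acts at 3.85 m along the ladder; its horizontal arm is 3.85·cos65° = 1.627 m → τ = 211.5 N·m clockwise.
Painter: 71×10 = 710 N at 5.6 m → arm 2.367 m → τ = 1681 N·m clockwise.
Wall normal N acts horizontally at the top; its moment arm is the height L sinθ = 7.7·sin65° = 6.979 m, counterclockwise.
Balancing moments: N × 6.979 = 1892, giving N = 271 N.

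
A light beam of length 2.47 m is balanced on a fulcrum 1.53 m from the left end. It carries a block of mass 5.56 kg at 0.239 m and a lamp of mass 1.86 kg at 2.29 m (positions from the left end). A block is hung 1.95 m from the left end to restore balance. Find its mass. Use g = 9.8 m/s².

Choose the fulcrum (at 1.53 m from the left end) as the axis so the support reaction has zero arm there.
Block: 5.56 × 9.8 = 54.49 N down at 0.239 m → arm 1.291 m, τ = 54.49 × 1.291 = 70.35 N·m counterclockwise.
Lamp: 1.86 × 9.8 = 18.23 N down at 2.29 m → arm 0.76 m, τ = 18.23 × 0.76 = 13.85 N·m clockwise.
Net moment of known loads = 56.5 N·m counterclockwise.
An unknown mass m at 1.95 m has arm 0.42 m; its moment is m·g·0.42 clockwise.
Setting net torque to zero: m × 9.8 × 0.42 = 56.5 → m = 56.5 / (9.8 × 0.42) = 13.7 kg.

m ≈ 13.7 kg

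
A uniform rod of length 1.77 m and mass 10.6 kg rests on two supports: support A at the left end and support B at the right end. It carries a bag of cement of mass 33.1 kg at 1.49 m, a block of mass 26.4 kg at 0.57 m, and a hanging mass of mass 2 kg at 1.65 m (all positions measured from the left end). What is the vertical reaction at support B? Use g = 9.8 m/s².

About support A:
Beam weight: 10.6 × 9.8 = 103.9 N down at 0.885 m → arm 0.885 m, τ = 103.9 × 0.885 = 91.95 N·m clockwise.
Bag of cement: 33.1 × 9.8 = 324.4 N down at 1.49 m → arm 1.49 m, τ = 324.4 × 1.49 = 483.4 N·m clockwise.
Block: 26.4 × 9.8 = 258.7 N down at 0.57 m → arm 0.57 m, τ = 258.7 × 0.57 = 147.5 N·m clockwise.
Hanging mass: 2 × 9.8 = 19.6 N down at 1.65 m → arm 1.65 m, τ = 19.6 × 1.65 = 32.34 N·m clockwise.
Net load moment about support A = 755.2 N·m clockwise.
Reaction R at support B is upward at 1.77 m, arm 1.77 m → moment R × 1.77 counterclockwise.
Balancing moments: R × 1.77 = 755.2, giving R = 427 N.

R_B ≈ 427 N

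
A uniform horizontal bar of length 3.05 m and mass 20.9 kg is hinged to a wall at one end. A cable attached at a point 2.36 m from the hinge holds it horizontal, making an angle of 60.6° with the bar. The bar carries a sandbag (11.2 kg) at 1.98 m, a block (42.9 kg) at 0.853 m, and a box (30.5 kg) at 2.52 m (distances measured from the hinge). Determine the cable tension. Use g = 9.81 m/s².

Take moments about the hinge.
Beam weight: 20.9 × 9.81 = 205 N down at 1.525 m → arm 1.525 m, τ = 205 × 1.525 = 312.6 N·m clockwise.
Sandbag: 11.2 × 9.81 = 109.9 N down at 1.98 m → arm 1.98 m, τ = 109.9 × 1.98 = 217.6 N·m clockwise.
Block: 42.9 × 9.81 = 420.8 N down at 0.853 m → arm 0.853 m, τ = 420.8 × 0.853 = 358.9 N·m clockwise.
Box: 30.5 × 9.81 = 299.2 N down at 2.52 m → arm 2.52 m, τ = 299.2 × 2.52 = 754 N·m clockwise.
Total clockwise load moment = 1643 N·m.
The cable tension T acts at 2.36 m; only its component perpendicular to the bar, T sinθ, produces torque. sin 60.6° = 0.8712.
Στ = 0 ⇒ T × 2.36 × 0.8712 = 1643 ⇒ T = 1643 / 2.056 = 799 N.

T ≈ 799 N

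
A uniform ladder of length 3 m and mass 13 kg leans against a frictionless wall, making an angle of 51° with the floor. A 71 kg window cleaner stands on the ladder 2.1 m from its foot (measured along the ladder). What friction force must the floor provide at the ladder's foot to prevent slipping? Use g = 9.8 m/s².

Taking torques about the foot of the ladder:
Ladder weight 13×9.8 = 127.4 N acts at 1.5 m along the ladder; its horizontal arm is 1.5·cos51° = 0.944 m → τ = 120.3 N·m clockwise.
Window cleaner: 71×9.8 = 695.8 N at 2.1 m → arm 1.322 m → τ = 919.8 N·m clockwise.
Wall normal N acts horizontally at the top; its moment arm is the height L sinθ = 3·sin51° = 2.331 m, counterclockwise.
Setting net torque to zero: N × 2.331 = 1040 → N = 446 N.
ΣFx = 0: friction at the foot balances the wall's push, so f = N_wall = 446 N.

f ≈ 446 N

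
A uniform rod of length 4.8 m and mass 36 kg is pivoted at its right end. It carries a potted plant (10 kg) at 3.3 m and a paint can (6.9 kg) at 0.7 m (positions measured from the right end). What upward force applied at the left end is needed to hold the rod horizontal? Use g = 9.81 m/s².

Taking torques about the right end:
Beam weight: 36 × 9.81 = 353.2 N down at 2.4 m → arm 2.4 m, τ = 353.2 × 2.4 = 847.7 N·m counterclockwise.
Potted plant: 10 × 9.81 = 98.1 N down at 3.3 m → arm 3.3 m, τ = 98.1 × 3.3 = 323.7 N·m counterclockwise.
Paint can: 6.9 × 9.81 = 67.69 N down at 0.7 m → arm 0.7 m, τ = 67.69 × 0.7 = 47.38 N·m counterclockwise.
Net moment of the loads = 1219 N·m counterclockwise.
The upward force F acts at the left end, arm 4.8 m, giving F × 4.8 clockwise.
For rotational equilibrium, F × 4.8 = 1219, so F = 1219 / 4.8 = 254 N.

F ≈ 254 N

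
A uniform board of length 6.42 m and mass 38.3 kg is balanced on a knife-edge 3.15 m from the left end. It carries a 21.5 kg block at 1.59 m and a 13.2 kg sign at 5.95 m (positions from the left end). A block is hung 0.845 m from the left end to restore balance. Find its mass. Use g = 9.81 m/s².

Taking torques about the knife-edge (at 3.15 m from the left end):
Beam weight: 38.3 × 9.81 = 375.7 N down at 3.21 m → arm 0.06 m, τ = 375.7 × 0.06 = 22.54 N·m clockwise.
Block: 21.5 × 9.81 = 210.9 N down at 1.59 m → arm 1.56 m, τ = 210.9 × 1.56 = 329 N·m counterclockwise.
Sign: 13.2 × 9.81 = 129.5 N down at 5.95 m → arm 2.8 m, τ = 129.5 × 2.8 = 362.6 N·m clockwise.
Net moment of known loads = 56.14 N·m clockwise.
An unknown mass m at 0.845 m has arm 2.305 m; its moment is m·g·2.305 counterclockwise.
For rotational equilibrium, m × 9.81 × 2.305 = 56.14, so m = 56.14 / (9.81 × 2.305) = 2.48 kg.

m ≈ 2.48 kg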